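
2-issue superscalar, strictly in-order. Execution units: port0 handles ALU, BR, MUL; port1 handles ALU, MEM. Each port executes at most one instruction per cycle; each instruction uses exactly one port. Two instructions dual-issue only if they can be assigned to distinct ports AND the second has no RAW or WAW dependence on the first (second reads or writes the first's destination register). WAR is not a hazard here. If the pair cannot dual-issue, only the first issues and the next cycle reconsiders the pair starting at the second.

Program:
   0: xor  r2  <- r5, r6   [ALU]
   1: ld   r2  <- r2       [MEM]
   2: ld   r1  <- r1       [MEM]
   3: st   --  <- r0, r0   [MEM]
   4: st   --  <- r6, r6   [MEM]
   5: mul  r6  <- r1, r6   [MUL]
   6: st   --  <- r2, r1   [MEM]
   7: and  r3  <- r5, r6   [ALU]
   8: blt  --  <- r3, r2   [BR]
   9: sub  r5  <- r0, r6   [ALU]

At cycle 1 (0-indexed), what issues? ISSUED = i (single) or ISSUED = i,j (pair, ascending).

c0: i0 xor.ALU  RAW+WAW r2
c1: i1 ld.MEM  no-port MEM/MEM
c2: i2 ld.MEM  no-port MEM/MEM
c3: i3 st.MEM  no-port MEM/MEM
c4: i4/i5 st.MEM+mul.MUL  dual
c5: i6/i7 st.MEM+and.ALU  dual
c6: i8/i9 blt.BR+sub.ALU  dual

ISSUED = 1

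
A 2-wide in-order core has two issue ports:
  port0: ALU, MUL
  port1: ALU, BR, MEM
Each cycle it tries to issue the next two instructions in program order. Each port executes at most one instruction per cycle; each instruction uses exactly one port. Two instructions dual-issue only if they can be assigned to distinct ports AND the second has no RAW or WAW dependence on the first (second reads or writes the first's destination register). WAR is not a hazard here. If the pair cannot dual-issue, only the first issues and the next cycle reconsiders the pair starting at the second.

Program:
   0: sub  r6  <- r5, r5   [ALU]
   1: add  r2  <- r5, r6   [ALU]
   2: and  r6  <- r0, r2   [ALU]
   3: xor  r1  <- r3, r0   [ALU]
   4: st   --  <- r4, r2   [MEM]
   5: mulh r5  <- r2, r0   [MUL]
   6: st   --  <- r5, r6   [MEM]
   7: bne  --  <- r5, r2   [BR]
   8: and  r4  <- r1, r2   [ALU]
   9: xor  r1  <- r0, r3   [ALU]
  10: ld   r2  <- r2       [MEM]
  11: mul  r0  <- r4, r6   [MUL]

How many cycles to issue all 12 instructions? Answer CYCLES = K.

0. sub.ALU @i0  | RAW r6
1. add.ALU @i1  | RAW r2
2. and.ALU;xor.ALU @i2+i3  | dual
3. st.MEM;mulh.MUL @i4+i5  | dual
4. st.MEM @i6  | no-port MEM/BR
5. bne.BR;and.ALU @i7+i8  | dual
6. xor.ALU;ld.MEM @i9+i10  | dual
7. mul.MUL @i11  | tail

CYCLES = 8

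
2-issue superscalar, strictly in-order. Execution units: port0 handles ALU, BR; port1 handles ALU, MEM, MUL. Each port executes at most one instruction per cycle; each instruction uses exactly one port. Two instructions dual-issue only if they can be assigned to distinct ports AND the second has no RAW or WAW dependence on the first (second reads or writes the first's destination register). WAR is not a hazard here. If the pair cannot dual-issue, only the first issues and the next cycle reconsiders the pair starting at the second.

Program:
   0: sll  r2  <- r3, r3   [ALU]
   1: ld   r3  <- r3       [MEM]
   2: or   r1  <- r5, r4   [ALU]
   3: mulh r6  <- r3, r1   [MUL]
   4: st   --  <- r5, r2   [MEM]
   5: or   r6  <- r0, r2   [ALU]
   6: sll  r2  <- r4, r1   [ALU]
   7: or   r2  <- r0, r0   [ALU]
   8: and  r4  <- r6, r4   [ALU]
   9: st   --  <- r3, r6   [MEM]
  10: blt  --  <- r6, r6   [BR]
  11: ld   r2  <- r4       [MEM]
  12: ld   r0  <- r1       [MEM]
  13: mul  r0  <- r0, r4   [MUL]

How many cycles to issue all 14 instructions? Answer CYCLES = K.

#0 head=0: sll.ALU/ld.MEM i0/i1 pair
#1 head=2: or.ALU i2 RAW r1
#2 head=3: mulh.MUL i3 no-port MUL/MEM
#3 head=4: st.MEM/or.ALU i4/i5 pair
#4 head=6: sll.ALU i6 WAW r2
#5 head=7: or.ALU/and.ALU i7/i8 pair
#6 head=9: st.MEM/blt.BR i9/i10 pair
#7 head=11: ld.MEM i11 no-port MEM/MEM
#8 head=12: ld.MEM i12 no-port MEM/MUL
#9 head=13: mul.MUL i13 tail

CYCLES = 10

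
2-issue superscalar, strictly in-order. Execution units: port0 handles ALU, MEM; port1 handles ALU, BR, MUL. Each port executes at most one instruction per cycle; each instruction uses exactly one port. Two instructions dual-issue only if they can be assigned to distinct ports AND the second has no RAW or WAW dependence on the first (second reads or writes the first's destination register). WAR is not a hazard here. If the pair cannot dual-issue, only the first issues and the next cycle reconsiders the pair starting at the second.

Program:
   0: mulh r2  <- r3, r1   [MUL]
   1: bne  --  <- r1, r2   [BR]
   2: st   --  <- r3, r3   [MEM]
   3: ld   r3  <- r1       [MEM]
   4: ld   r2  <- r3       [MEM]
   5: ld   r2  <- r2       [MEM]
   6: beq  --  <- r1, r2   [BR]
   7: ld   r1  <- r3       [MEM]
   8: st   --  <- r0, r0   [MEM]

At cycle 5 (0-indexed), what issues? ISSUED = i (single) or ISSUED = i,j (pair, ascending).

ISSUED = 6,7

  cy0 -> i0 (mulh) no-port MUL/BR
  cy1 -> i1+i2 (bne;st) pair
  cy2 -> i3 (ld) no-port MEM/MEM
  cy3 -> i4 (ld) no-port MEM/MEM
  cy4 -> i5 (ld) RAW r2
  cy5 -> i6+i7 (beq;ld) pair
  cy6 -> i8 (st) tail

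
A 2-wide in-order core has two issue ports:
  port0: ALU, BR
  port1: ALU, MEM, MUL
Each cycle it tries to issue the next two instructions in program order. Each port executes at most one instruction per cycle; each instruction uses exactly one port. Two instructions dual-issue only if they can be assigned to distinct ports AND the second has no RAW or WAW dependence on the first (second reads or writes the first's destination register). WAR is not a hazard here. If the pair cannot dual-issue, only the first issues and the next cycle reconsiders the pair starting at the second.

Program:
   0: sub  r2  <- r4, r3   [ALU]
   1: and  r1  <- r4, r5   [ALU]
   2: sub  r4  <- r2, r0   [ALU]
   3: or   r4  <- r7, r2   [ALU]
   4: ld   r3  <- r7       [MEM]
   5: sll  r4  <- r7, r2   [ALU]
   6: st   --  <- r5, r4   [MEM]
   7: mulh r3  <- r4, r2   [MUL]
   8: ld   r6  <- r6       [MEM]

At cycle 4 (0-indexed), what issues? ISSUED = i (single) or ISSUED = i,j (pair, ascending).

c0: i0,i1 sub.ALU/and.ALU  pair
c1: i2 sub.ALU  WAW r4
c2: i3,i4 or.ALU/ld.MEM  pair
c3: i5 sll.ALU  RAW r4
c4: i6 st.MEM  no-port MEM/MUL
c5: i7 mulh.MUL  no-port MUL/MEM
c6: i8 ld.MEM  tail

ISSUED = 6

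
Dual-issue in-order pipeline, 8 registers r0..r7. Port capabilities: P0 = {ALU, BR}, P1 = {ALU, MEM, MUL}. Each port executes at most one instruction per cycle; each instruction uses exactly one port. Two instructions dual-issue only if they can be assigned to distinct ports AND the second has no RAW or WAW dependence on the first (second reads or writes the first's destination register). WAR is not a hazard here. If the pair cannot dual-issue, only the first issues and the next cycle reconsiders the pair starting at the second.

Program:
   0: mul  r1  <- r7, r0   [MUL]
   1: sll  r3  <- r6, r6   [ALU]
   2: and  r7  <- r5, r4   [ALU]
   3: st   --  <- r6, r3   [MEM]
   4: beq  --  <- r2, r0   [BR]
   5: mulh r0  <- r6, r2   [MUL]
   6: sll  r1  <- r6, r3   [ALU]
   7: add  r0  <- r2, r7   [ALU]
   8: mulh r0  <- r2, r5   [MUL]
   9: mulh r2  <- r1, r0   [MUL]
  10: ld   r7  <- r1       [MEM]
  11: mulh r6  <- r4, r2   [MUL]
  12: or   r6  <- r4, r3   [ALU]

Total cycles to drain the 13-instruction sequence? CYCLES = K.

CYCLES = 9

#0 head=0: mul/sll i0&i1 pair
#1 head=2: and/st i2&i3 pair
#2 head=4: beq/mulh i4&i5 pair
#3 head=6: sll/add i6&i7 pair
#4 head=8: mulh i8 no-port MUL/MUL
#5 head=9: mulh i9 no-port MUL/MEM
#6 head=10: ld i10 no-port MEM/MUL
#7 head=11: mulh i11 WAW r6
#8 head=12: or i12 tail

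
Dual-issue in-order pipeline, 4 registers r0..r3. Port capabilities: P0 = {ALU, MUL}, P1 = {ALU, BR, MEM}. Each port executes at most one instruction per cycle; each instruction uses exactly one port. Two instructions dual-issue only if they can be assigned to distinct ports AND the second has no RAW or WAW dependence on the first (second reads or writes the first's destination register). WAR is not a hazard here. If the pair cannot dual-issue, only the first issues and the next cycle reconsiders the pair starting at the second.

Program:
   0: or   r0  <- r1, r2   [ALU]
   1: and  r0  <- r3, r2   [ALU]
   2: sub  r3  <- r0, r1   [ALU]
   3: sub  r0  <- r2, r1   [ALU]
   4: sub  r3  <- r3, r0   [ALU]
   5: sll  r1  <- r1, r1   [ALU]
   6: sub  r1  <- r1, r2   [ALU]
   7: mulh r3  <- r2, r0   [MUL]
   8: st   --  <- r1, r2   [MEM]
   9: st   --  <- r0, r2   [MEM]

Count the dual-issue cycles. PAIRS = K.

t=0 i0:or.ALU ; WAW r0
t=1 i1:and.ALU ; RAW r0
t=2 i2&i3:sub.ALU;sub.ALU ; 2-wide
t=3 i4&i5:sub.ALU;sll.ALU ; 2-wide
t=4 i6&i7:sub.ALU;mulh.MUL ; 2-wide
t=5 i8:st.MEM ; no-port MEM/MEM
t=6 i9:st.MEM ; tail

PAIRS = 3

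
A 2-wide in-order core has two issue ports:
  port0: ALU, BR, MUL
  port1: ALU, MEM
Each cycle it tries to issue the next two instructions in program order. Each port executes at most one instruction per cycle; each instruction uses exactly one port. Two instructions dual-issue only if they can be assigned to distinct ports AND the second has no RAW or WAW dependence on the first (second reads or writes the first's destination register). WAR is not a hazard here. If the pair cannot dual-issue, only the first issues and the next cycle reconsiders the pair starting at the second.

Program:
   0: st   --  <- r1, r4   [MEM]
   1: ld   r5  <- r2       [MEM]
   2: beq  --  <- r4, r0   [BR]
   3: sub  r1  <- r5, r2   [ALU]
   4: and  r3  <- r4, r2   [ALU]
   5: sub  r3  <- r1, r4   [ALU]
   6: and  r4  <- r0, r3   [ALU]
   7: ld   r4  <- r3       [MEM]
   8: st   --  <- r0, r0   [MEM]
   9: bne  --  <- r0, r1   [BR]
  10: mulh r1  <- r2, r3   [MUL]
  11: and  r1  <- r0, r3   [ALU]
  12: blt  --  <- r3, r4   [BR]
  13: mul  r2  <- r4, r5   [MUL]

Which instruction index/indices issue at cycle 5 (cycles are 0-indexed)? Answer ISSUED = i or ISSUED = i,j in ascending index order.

ISSUED = 7

0. st @i0  | no-port MEM/MEM
1. ld+beq @i1+i2  | 2-wide
2. sub+and @i3+i4  | 2-wide
3. sub @i5  | RAW r3
4. and @i6  | WAW r4
5. ld @i7  | no-port MEM/MEM
6. st+bne @i8+i9  | 2-wide
7. mulh @i10  | WAW r1
8. and+blt @i11+i12  | 2-wide
9. mul @i13  | tail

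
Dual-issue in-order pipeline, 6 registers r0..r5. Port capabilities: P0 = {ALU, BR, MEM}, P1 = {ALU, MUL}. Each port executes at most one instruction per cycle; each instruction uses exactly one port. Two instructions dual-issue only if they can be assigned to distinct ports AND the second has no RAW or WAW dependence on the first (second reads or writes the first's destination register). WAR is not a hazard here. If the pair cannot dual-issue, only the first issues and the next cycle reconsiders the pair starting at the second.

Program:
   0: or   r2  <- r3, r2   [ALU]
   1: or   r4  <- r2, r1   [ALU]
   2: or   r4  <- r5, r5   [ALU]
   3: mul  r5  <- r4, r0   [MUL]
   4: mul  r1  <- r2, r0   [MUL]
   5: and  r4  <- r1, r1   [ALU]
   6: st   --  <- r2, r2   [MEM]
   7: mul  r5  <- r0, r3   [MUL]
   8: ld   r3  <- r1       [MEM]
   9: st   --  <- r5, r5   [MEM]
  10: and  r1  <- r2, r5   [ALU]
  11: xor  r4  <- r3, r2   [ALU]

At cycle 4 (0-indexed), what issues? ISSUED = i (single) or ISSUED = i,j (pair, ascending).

0. or.ALU @i0  | RAW r2
1. or.ALU @i1  | WAW r4
2. or.ALU @i2  | RAW r4
3. mul.MUL @i3  | no-port MUL/MUL
4. mul.MUL @i4  | RAW r1
5. and.ALU+st.MEM @i5+i6  | pair
6. mul.MUL+ld.MEM @i7+i8  | pair
7. st.MEM+and.ALU @i9+i10  | pair
8. xor.ALU @i11  | tail

ISSUED = 4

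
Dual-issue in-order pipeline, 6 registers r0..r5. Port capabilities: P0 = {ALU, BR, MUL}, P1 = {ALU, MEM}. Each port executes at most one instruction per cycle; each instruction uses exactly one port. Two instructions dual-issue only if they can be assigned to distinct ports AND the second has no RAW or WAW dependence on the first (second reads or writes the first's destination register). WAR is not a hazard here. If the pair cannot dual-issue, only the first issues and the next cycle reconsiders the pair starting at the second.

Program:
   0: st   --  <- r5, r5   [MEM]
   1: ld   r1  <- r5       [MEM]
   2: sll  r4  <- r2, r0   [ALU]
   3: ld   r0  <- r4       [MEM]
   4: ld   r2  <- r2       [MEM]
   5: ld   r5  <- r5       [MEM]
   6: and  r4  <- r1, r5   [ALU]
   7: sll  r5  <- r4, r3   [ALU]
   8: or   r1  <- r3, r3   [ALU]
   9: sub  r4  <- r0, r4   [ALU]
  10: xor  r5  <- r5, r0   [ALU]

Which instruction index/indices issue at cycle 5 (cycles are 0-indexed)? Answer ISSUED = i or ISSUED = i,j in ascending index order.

ISSUED = 6

t=0 i0:st.MEM ; no-port MEM/MEM
t=1 i1,i2:ld.MEM sll.ALU ; dual
t=2 i3:ld.MEM ; no-port MEM/MEM
t=3 i4:ld.MEM ; no-port MEM/MEM
t=4 i5:ld.MEM ; RAW r5
t=5 i6:and.ALU ; RAW r4
t=6 i7,i8:sll.ALU or.ALU ; dual
t=7 i9,i10:sub.ALU xor.ALU ; dual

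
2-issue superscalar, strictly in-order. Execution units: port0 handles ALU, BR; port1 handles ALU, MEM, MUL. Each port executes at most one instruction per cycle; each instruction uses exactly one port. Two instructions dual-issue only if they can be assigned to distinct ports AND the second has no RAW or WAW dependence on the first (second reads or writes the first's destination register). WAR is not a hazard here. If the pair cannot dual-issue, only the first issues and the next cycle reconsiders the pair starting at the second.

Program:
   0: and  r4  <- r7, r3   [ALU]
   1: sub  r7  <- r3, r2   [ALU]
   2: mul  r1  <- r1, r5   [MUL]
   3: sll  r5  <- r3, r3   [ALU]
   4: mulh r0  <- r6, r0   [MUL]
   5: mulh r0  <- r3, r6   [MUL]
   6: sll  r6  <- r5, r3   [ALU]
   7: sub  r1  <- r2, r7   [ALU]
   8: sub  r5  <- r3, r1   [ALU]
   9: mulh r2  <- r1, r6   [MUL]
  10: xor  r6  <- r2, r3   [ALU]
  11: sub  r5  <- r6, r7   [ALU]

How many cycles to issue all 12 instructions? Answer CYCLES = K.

CYCLES = 8

0. and sub @i0,i1  | pair
1. mul sll @i2,i3  | pair
2. mulh @i4  | no-port MUL/MUL
3. mulh sll @i5,i6  | pair
4. sub @i7  | RAW r1
5. sub mulh @i8,i9  | pair
6. xor @i10  | RAW r6
7. sub @i11  | tail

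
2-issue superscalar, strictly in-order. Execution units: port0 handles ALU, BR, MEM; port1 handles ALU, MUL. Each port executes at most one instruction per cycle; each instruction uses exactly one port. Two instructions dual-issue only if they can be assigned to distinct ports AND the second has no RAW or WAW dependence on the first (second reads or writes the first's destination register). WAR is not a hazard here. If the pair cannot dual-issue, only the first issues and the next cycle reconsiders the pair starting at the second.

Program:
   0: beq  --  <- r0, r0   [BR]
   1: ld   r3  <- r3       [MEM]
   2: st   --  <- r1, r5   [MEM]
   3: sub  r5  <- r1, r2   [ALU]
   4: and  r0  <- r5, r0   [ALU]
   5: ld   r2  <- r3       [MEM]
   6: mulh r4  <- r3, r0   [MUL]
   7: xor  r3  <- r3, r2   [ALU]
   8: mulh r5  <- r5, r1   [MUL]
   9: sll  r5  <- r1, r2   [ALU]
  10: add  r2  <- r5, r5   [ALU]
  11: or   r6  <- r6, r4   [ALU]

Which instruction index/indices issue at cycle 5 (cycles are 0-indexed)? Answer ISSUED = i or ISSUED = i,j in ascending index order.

ISSUED = 8

c0: i0 beq.BR  no-port BR/MEM
c1: i1 ld.MEM  no-port MEM/MEM
c2: i2&i3 st.MEM/sub.ALU  2-wide
c3: i4&i5 and.ALU/ld.MEM  2-wide
c4: i6&i7 mulh.MUL/xor.ALU  2-wide
c5: i8 mulh.MUL  WAW r5
c6: i9 sll.ALU  RAW r5
c7: i10&i11 add.ALU/or.ALU  2-wide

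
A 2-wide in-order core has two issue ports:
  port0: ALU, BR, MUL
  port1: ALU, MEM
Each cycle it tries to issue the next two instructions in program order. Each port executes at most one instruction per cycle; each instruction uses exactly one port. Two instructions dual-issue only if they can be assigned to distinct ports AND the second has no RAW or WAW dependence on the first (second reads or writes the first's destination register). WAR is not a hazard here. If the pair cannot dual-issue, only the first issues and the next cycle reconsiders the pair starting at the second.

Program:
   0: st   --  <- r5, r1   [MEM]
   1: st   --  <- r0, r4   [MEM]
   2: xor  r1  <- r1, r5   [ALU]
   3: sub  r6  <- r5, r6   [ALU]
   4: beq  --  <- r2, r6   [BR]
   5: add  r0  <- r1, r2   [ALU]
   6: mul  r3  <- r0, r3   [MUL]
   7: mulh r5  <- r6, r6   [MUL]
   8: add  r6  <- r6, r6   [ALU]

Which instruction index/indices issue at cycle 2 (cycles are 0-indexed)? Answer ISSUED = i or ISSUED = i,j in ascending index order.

ISSUED = 3

#0 head=0: st.MEM i0 no-port MEM/MEM
#1 head=1: st.MEM/xor.ALU i1+i2 pair
#2 head=3: sub.ALU i3 RAW r6
#3 head=4: beq.BR/add.ALU i4+i5 pair
#4 head=6: mul.MUL i6 no-port MUL/MUL
#5 head=7: mulh.MUL/add.ALU i7+i8 pair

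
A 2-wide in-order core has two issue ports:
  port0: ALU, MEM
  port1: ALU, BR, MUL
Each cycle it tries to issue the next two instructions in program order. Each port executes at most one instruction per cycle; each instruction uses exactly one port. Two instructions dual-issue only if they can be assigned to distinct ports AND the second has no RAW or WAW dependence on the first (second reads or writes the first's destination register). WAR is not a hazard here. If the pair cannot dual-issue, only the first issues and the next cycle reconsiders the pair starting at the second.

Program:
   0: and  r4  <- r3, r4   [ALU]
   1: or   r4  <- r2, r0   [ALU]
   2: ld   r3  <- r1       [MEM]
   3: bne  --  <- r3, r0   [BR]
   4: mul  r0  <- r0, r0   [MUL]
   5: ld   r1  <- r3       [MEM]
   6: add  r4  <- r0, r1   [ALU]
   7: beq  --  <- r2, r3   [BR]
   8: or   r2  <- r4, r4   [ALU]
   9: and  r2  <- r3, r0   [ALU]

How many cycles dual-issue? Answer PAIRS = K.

PAIRS = 3

#0 head=0: and.ALU i0 WAW r4
#1 head=1: or.ALU+ld.MEM i1&i2 pair
#2 head=3: bne.BR i3 no-port BR/MUL
#3 head=4: mul.MUL+ld.MEM i4&i5 pair
#4 head=6: add.ALU+beq.BR i6&i7 pair
#5 head=8: or.ALU i8 WAW r2
#6 head=9: and.ALU i9 tail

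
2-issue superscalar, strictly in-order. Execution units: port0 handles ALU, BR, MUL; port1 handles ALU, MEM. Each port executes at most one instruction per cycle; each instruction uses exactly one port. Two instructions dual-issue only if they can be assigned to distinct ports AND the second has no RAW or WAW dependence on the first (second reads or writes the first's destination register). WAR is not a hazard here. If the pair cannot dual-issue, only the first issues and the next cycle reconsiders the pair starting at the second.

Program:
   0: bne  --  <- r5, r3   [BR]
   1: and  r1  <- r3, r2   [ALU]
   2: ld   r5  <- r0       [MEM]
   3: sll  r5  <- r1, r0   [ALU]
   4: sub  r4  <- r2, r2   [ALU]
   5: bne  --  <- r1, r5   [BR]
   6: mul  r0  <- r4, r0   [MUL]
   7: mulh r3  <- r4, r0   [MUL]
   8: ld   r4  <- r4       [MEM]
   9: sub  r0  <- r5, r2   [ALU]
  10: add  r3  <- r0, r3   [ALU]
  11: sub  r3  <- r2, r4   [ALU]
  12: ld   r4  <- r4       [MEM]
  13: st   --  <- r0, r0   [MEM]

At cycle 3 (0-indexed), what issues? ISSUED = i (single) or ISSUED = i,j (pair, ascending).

0. bne.BR/and.ALU @i0/i1  | dual
1. ld.MEM @i2  | WAW r5
2. sll.ALU/sub.ALU @i3/i4  | dual
3. bne.BR @i5  | no-port BR/MUL
4. mul.MUL @i6  | no-port MUL/MUL
5. mulh.MUL/ld.MEM @i7/i8  | dual
6. sub.ALU @i9  | RAW r0
7. add.ALU @i10  | WAW r3
8. sub.ALU/ld.MEM @i11/i12  | dual
9. st.MEM @i13  | tail

ISSUED = 5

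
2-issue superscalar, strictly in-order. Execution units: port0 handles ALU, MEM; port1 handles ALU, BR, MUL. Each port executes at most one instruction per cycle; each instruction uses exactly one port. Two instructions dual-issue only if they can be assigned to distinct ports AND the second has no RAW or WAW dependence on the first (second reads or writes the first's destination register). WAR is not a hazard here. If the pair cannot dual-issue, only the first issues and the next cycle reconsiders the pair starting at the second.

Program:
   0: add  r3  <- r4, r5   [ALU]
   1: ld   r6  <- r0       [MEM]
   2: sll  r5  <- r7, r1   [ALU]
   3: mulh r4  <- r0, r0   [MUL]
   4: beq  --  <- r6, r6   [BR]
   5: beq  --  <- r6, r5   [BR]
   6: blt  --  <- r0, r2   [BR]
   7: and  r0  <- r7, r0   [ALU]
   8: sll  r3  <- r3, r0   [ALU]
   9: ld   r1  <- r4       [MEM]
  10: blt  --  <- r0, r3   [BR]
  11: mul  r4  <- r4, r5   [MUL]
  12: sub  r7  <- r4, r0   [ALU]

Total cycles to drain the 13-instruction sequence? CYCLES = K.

#0 head=0: add.ALU ld.MEM i0+i1 pair
#1 head=2: sll.ALU mulh.MUL i2+i3 pair
#2 head=4: beq.BR i4 no-port BR/BR
#3 head=5: beq.BR i5 no-port BR/BR
#4 head=6: blt.BR and.ALU i6+i7 pair
#5 head=8: sll.ALU ld.MEM i8+i9 pair
#6 head=10: blt.BR i10 no-port BR/MUL
#7 head=11: mul.MUL i11 RAW r4
#8 head=12: sub.ALU i12 tail

CYCLES = 9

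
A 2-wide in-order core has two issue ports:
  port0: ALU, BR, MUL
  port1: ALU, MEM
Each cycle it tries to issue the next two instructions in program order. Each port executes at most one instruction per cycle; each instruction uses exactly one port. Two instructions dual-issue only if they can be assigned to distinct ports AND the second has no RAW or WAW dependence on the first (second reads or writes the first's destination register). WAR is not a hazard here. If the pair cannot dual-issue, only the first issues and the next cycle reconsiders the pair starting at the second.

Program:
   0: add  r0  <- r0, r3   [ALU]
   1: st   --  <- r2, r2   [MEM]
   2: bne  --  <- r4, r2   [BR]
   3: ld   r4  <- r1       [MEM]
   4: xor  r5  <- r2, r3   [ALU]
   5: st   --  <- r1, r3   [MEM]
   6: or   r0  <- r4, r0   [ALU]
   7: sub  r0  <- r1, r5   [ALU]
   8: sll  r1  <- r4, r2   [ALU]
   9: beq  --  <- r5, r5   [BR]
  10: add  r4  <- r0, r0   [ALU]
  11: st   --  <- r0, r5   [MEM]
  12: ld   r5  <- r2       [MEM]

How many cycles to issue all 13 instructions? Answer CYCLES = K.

c0: i0,i1 add;st  dual
c1: i2,i3 bne;ld  dual
c2: i4,i5 xor;st  dual
c3: i6 or  WAW r0
c4: i7,i8 sub;sll  dual
c5: i9,i10 beq;add  dual
c6: i11 st  no-port MEM/MEM
c7: i12 ld  tail

CYCLES = 8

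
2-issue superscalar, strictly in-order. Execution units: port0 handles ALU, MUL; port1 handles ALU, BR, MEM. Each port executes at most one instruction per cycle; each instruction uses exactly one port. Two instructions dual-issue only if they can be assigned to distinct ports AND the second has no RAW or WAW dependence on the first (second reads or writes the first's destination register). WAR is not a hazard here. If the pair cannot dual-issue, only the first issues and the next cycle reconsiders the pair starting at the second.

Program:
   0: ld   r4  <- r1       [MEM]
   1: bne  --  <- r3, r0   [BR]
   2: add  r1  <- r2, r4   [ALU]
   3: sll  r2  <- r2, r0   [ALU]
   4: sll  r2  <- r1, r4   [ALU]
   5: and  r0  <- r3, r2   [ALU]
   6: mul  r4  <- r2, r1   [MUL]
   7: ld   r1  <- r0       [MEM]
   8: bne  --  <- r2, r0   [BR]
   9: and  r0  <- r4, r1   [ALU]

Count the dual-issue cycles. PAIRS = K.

[0] i0  ld  -- no-port MEM/BR
[1] i1,i2  bne/add  -- dual
[2] i3  sll  -- WAW r2
[3] i4  sll  -- RAW r2
[4] i5,i6  and/mul  -- dual
[5] i7  ld  -- no-port MEM/BR
[6] i8,i9  bne/and  -- dual

PAIRS = 3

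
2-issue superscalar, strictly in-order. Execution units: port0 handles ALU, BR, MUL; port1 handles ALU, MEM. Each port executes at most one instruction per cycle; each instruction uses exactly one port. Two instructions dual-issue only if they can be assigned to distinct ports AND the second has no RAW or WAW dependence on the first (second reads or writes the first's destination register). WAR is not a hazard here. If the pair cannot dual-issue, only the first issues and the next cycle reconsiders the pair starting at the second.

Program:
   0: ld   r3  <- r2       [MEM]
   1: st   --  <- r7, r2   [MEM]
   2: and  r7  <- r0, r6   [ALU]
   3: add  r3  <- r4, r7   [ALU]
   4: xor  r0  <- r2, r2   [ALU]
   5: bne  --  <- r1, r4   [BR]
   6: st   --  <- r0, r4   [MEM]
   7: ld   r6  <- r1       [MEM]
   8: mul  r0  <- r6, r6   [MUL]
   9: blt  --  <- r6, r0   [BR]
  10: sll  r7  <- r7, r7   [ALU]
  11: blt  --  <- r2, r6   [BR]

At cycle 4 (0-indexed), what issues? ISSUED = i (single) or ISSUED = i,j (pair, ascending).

ISSUED = 7

[0] i0  ld  -- no-port MEM/MEM
[1] i1/i2  st;and  -- dual
[2] i3/i4  add;xor  -- dual
[3] i5/i6  bne;st  -- dual
[4] i7  ld  -- RAW r6
[5] i8  mul  -- no-port MUL/BR
[6] i9/i10  blt;sll  -- dual
[7] i11  blt  -- tail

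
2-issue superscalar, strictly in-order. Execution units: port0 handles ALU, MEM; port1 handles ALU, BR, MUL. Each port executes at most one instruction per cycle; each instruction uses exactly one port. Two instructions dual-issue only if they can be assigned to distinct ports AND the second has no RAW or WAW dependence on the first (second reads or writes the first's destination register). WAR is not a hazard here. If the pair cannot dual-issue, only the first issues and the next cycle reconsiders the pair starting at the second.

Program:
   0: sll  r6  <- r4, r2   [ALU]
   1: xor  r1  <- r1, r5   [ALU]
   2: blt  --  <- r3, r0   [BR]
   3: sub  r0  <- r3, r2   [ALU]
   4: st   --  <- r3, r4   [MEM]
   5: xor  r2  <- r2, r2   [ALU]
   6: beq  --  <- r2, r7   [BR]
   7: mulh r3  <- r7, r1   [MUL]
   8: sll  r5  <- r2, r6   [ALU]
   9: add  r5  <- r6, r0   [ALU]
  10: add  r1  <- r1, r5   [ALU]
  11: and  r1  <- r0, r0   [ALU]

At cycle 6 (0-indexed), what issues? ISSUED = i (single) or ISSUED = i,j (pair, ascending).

#0 head=0: sll+xor i0,i1 pair
#1 head=2: blt+sub i2,i3 pair
#2 head=4: st+xor i4,i5 pair
#3 head=6: beq i6 no-port BR/MUL
#4 head=7: mulh+sll i7,i8 pair
#5 head=9: add i9 RAW r5
#6 head=10: add i10 WAW r1
#7 head=11: and i11 tail

ISSUED = 10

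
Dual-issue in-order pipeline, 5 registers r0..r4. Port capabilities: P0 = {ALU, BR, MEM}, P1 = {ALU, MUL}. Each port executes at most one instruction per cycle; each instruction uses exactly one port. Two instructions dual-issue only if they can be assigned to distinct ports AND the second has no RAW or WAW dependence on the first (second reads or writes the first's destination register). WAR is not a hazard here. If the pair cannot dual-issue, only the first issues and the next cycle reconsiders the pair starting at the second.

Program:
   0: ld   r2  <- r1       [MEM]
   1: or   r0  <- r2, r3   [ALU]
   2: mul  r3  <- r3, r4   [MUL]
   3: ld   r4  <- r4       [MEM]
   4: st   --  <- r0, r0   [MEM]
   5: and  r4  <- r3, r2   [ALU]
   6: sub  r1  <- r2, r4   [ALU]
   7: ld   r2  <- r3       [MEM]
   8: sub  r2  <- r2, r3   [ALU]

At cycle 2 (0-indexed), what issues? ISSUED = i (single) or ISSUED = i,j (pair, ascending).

ISSUED = 3

[0] i0  ld.MEM  -- RAW r2
[1] i1&i2  or.ALU/mul.MUL  -- dual
[2] i3  ld.MEM  -- no-port MEM/MEM
[3] i4&i5  st.MEM/and.ALU  -- dual
[4] i6&i7  sub.ALU/ld.MEM  -- dual
[5] i8  sub.ALU  -- tail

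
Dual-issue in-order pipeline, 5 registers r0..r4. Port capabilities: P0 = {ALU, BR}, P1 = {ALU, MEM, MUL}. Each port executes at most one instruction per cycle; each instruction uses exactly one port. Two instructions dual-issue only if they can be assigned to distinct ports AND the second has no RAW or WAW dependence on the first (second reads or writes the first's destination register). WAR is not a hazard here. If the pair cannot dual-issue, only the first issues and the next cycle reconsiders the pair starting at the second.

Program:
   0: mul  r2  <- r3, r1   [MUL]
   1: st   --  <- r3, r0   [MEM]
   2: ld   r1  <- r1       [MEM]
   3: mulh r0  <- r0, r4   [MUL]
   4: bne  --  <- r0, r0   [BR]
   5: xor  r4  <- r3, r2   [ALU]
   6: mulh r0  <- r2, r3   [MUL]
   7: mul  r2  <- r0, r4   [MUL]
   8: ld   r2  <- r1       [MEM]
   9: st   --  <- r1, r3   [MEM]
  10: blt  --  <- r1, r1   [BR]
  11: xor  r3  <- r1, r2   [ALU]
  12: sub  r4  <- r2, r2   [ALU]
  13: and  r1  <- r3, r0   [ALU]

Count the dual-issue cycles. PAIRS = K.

PAIRS = 3

0. mul @i0  | no-port MUL/MEM
1. st @i1  | no-port MEM/MEM
2. ld @i2  | no-port MEM/MUL
3. mulh @i3  | RAW r0
4. bne xor @i4/i5  | pair
5. mulh @i6  | no-port MUL/MUL
6. mul @i7  | no-port MUL/MEM
7. ld @i8  | no-port MEM/MEM
8. st blt @i9/i10  | pair
9. xor sub @i11/i12  | pair
10. and @i13  | tail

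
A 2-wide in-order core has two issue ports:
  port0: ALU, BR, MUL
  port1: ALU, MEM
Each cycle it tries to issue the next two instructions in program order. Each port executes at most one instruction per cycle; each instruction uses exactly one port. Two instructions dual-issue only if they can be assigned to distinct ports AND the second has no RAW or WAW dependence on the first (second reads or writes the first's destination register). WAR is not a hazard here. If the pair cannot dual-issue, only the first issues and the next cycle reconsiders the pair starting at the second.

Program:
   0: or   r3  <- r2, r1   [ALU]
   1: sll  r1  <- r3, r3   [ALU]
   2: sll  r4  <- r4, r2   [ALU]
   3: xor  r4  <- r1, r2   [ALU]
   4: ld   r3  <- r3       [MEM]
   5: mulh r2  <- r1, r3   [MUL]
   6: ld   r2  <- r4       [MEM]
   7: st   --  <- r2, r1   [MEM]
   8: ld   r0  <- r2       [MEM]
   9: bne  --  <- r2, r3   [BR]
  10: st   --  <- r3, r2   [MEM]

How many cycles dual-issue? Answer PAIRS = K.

[0] i0  or.ALU  -- RAW r3
[1] i1+i2  sll.ALU/sll.ALU  -- dual
[2] i3+i4  xor.ALU/ld.MEM  -- dual
[3] i5  mulh.MUL  -- WAW r2
[4] i6  ld.MEM  -- no-port MEM/MEM
[5] i7  st.MEM  -- no-port MEM/MEM
[6] i8+i9  ld.MEM/bne.BR  -- dual
[7] i10  st.MEM  -- tail

PAIRS = 3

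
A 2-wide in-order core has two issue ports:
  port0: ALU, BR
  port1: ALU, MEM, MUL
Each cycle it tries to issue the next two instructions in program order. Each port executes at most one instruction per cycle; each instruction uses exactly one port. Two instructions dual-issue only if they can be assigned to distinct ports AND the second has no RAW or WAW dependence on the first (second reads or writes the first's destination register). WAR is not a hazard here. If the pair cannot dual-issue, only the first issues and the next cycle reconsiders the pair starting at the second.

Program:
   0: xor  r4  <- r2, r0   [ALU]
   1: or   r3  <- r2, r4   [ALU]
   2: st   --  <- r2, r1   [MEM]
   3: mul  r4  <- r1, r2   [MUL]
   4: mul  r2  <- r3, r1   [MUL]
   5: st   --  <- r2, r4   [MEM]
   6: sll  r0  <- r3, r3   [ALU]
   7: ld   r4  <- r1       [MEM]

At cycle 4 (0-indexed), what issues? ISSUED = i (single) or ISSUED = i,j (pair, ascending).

[0] i0  xor.ALU  -- RAW r4
[1] i1+i2  or.ALU st.MEM  -- 2-wide
[2] i3  mul.MUL  -- no-port MUL/MUL
[3] i4  mul.MUL  -- no-port MUL/MEM
[4] i5+i6  st.MEM sll.ALU  -- 2-wide
[5] i7  ld.MEM  -- tail

ISSUED = 5,6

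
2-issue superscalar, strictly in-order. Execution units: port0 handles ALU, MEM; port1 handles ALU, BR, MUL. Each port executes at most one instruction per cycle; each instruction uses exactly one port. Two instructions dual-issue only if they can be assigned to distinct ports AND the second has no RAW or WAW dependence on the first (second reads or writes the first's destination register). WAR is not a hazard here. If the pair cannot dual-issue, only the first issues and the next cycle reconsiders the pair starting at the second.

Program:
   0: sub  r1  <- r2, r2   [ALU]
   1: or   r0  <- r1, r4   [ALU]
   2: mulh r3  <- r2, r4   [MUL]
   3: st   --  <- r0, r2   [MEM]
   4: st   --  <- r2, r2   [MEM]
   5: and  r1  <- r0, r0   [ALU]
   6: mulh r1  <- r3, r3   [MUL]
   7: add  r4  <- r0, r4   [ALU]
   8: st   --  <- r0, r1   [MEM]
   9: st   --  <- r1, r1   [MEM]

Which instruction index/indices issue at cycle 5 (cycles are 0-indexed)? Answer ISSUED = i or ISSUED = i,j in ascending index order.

t=0 i0:sub.ALU ; RAW r1
t=1 i1,i2:or.ALU;mulh.MUL ; dual
t=2 i3:st.MEM ; no-port MEM/MEM
t=3 i4,i5:st.MEM;and.ALU ; dual
t=4 i6,i7:mulh.MUL;add.ALU ; dual
t=5 i8:st.MEM ; no-port MEM/MEM
t=6 i9:st.MEM ; tail

ISSUED = 8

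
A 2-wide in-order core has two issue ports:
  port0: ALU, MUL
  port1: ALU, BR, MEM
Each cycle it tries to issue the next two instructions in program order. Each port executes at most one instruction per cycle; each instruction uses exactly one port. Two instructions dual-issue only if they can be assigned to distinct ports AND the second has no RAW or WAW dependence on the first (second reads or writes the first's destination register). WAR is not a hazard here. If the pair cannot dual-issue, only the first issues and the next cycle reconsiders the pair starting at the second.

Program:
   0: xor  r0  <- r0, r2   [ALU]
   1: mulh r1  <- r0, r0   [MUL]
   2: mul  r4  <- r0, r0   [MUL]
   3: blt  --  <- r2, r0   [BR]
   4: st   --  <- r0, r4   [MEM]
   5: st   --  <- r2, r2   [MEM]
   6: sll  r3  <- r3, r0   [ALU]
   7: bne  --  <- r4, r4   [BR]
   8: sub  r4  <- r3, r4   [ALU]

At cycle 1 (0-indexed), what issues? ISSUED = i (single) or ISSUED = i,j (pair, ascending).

ISSUED = 1

0. xor @i0  | RAW r0
1. mulh @i1  | no-port MUL/MUL
2. mul/blt @i2&i3  | 2-wide
3. st @i4  | no-port MEM/MEM
4. st/sll @i5&i6  | 2-wide
5. bne/sub @i7&i8  | 2-wide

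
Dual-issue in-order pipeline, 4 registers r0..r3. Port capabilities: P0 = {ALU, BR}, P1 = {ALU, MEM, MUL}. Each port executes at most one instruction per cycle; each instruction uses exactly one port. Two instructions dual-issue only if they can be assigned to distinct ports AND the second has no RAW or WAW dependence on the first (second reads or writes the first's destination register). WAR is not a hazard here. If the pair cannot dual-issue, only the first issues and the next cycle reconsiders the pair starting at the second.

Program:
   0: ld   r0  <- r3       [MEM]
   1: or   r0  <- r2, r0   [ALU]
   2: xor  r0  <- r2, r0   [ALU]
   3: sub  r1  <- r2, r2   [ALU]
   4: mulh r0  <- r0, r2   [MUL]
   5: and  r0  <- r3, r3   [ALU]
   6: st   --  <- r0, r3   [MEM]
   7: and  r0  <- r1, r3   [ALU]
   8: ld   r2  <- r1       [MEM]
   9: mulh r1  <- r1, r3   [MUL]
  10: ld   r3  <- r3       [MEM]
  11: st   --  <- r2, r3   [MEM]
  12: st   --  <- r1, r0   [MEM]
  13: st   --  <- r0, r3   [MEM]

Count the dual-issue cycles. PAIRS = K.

PAIRS = 2

0. ld.MEM @i0  | RAW+WAW r0
1. or.ALU @i1  | RAW+WAW r0
2. xor.ALU sub.ALU @i2&i3  | dual
3. mulh.MUL @i4  | WAW r0
4. and.ALU @i5  | RAW r0
5. st.MEM and.ALU @i6&i7  | dual
6. ld.MEM @i8  | no-port MEM/MUL
7. mulh.MUL @i9  | no-port MUL/MEM
8. ld.MEM @i10  | no-port MEM/MEM
9. st.MEM @i11  | no-port MEM/MEM
10. st.MEM @i12  | no-port MEM/MEM
11. st.MEM @i13  | tail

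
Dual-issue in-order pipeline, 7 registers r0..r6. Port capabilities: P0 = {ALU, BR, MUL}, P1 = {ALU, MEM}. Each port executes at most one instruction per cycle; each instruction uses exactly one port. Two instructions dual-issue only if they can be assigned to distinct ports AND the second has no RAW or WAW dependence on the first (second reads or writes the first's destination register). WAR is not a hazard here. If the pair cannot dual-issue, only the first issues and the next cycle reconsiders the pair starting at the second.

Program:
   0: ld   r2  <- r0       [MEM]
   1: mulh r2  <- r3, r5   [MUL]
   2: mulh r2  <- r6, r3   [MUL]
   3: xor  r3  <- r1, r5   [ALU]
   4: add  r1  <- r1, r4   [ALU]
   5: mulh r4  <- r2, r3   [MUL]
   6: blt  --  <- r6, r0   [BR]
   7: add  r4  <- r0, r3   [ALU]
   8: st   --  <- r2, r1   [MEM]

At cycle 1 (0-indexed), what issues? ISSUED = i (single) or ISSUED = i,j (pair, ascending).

ISSUED = 1

c0: i0 ld.MEM  WAW r2
c1: i1 mulh.MUL  no-port MUL/MUL
c2: i2/i3 mulh.MUL+xor.ALU  pair
c3: i4/i5 add.ALU+mulh.MUL  pair
c4: i6/i7 blt.BR+add.ALU  pair
c5: i8 st.MEM  tail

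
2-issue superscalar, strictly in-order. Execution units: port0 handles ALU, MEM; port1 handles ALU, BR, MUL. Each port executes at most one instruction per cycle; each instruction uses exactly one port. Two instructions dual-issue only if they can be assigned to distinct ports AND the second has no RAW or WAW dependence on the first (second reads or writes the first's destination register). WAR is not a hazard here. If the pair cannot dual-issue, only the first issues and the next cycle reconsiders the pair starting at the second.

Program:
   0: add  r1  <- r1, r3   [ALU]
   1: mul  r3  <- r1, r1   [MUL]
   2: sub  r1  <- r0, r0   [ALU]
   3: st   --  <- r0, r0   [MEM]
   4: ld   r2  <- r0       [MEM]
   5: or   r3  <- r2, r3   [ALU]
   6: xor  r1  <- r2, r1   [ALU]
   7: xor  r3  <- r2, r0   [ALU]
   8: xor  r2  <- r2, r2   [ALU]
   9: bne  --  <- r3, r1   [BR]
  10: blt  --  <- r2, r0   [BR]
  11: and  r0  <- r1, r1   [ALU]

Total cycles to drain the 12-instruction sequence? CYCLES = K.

0. add.ALU @i0  | RAW r1
1. mul.MUL;sub.ALU @i1+i2  | 2-wide
2. st.MEM @i3  | no-port MEM/MEM
3. ld.MEM @i4  | RAW r2
4. or.ALU;xor.ALU @i5+i6  | 2-wide
5. xor.ALU;xor.ALU @i7+i8  | 2-wide
6. bne.BR @i9  | no-port BR/BR
7. blt.BR;and.ALU @i10+i11  | 2-wide

CYCLES = 8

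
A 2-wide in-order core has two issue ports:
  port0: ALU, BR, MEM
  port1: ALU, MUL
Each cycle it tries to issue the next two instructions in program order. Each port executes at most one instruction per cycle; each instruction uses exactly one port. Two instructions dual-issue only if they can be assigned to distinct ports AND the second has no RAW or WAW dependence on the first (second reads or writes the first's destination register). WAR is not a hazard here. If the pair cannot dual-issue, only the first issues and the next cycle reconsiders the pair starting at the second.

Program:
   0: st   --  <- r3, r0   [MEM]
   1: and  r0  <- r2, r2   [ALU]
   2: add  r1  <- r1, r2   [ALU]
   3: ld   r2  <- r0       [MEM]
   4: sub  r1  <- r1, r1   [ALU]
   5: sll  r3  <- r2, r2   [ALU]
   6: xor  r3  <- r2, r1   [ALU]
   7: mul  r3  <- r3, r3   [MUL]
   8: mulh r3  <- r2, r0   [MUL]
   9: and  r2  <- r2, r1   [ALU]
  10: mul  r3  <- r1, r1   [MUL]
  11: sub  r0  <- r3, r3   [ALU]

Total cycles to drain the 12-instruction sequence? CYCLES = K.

t=0 i0,i1:st+and ; pair
t=1 i2,i3:add+ld ; pair
t=2 i4,i5:sub+sll ; pair
t=3 i6:xor ; RAW+WAW r3
t=4 i7:mul ; no-port MUL/MUL
t=5 i8,i9:mulh+and ; pair
t=6 i10:mul ; RAW r3
t=7 i11:sub ; tail

CYCLES = 8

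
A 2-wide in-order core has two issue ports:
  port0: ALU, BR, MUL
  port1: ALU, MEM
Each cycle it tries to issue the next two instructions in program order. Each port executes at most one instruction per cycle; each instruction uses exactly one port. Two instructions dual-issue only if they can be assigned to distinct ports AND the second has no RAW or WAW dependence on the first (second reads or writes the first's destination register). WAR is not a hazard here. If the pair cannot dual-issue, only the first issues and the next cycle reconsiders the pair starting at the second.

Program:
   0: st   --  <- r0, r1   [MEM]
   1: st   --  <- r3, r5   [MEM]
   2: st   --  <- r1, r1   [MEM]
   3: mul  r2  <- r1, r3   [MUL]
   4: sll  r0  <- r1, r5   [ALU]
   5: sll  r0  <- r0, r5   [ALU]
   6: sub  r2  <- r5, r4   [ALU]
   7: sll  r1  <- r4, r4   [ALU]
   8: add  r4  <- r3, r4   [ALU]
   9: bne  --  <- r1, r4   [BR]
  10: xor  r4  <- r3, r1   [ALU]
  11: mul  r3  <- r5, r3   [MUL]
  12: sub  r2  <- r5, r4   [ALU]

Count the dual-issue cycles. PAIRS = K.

#0 head=0: st i0 no-port MEM/MEM
#1 head=1: st i1 no-port MEM/MEM
#2 head=2: st/mul i2+i3 2-wide
#3 head=4: sll i4 RAW+WAW r0
#4 head=5: sll/sub i5+i6 2-wide
#5 head=7: sll/add i7+i8 2-wide
#6 head=9: bne/xor i9+i10 2-wide
#7 head=11: mul/sub i11+i12 2-wide

PAIRS = 5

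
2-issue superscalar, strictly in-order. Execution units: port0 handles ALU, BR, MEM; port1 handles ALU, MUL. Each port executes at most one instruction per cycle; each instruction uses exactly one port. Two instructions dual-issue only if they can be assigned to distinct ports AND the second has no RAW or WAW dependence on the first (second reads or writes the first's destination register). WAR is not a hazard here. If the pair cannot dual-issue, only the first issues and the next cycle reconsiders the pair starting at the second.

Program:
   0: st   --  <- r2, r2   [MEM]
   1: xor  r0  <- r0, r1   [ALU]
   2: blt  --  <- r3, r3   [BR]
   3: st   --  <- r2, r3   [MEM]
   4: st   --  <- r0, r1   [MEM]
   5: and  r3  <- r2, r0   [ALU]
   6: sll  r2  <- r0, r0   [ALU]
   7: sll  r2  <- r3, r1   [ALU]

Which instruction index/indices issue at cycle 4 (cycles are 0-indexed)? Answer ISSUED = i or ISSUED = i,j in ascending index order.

ISSUED = 6

[0] i0&i1  st.MEM;xor.ALU  -- dual
[1] i2  blt.BR  -- no-port BR/MEM
[2] i3  st.MEM  -- no-port MEM/MEM
[3] i4&i5  st.MEM;and.ALU  -- dual
[4] i6  sll.ALU  -- WAW r2
[5] i7  sll.ALU  -- tail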